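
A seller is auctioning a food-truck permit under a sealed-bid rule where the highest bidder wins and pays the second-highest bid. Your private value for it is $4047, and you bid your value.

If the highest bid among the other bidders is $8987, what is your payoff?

Your bid $4047 is below the highest competing bid $8987, so you lose.
A losing bidder pays nothing and receives nothing: payoff = $0.

$0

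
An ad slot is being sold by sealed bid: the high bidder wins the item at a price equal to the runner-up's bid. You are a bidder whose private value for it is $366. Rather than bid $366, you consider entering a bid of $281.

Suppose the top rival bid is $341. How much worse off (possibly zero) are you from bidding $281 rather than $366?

Bidding your value $366: you win (since $366 > $341) and pay $341. Payoff $25.
Bidding $281: you lose. Payoff $0.
The competing bid $341 lies between your shaded bid and your value, so underbidding forfeits an item you could have won at a profitable price.
Loss from deviating = $25 − ($0) = $25.
In a second-price auction your bid sets only whether you win, not what you pay, so bidding your true value is weakly dominant.

$25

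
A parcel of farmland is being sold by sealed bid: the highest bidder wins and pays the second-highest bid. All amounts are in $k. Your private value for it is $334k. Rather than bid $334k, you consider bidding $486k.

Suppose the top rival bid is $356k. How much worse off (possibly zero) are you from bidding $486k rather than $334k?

$22k

Bidding your value $334k: you lose (since $334k < $356k). Payoff $0k.
Bidding $486k: you win and pay $356k. Payoff $334k − $356k = −$22k.
The competing bid $356k lies between your value and your inflated bid, so overbidding wins an item priced above your value.
Loss from deviating = $0k − (−$22k) = $22k.
Truthful bidding weakly dominates here: raising your bid can only win items priced above your value, and lowering it can only forfeit items priced below.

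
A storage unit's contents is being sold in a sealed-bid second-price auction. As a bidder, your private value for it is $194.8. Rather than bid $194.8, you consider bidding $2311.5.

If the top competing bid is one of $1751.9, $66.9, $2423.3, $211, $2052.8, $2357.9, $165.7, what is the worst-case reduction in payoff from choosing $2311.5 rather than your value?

$1858

$1751.9: truthful gives $0, deviation gives −$1557.1 → loss $1557.1.
$66.9: same outcome either way → loss $0.
$2423.3: same outcome either way → loss $0.
$211: truthful gives $0, deviation gives −$16.2 → loss $16.2.
$2052.8: truthful gives $0, deviation gives −$1858 → loss $1858.
$2357.9: same outcome either way → loss $0.
$165.7: same outcome either way → loss $0.
Maximum loss: $1858.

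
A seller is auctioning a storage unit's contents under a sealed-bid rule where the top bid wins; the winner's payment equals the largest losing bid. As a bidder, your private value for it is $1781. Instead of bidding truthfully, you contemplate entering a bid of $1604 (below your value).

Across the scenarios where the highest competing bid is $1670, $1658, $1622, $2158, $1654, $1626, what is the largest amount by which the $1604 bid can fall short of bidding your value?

$159

$1670: truthful gives $111, deviation gives $0 → loss $111.
$1658: truthful gives $123, deviation gives $0 → loss $123.
$1622: truthful gives $159, deviation gives $0 → loss $159.
$2158: same outcome either way → loss $0.
$1654: truthful gives $127, deviation gives $0 → loss $127.
$1626: truthful gives $155, deviation gives $0 → loss $155.
Maximum loss: $159.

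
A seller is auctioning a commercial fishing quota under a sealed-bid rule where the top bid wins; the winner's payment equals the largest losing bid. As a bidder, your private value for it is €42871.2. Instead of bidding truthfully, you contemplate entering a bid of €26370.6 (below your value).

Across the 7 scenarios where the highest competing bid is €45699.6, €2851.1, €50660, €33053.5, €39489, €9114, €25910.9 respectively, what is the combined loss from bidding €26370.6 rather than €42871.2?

€13199.9

The deviation costs you only when the competing bid falls strictly between €26370.6 and €42871.2; elsewhere both bids give the same outcome.
€45699.6: outcomes coincide → loss €0.
€2851.1: outcomes coincide → loss €0.
€50660: outcomes coincide → loss €0.
€33053.5: truthful payoff €9817.7, deviation payoff €0 → loss €9817.7.
€39489: truthful payoff €3382.2, deviation payoff €0 → loss €3382.2.
€9114: outcomes coincide → loss €0.
€25910.9: outcomes coincide → loss €0.
Total loss = €9817.7 + €3382.2 = €13199.9.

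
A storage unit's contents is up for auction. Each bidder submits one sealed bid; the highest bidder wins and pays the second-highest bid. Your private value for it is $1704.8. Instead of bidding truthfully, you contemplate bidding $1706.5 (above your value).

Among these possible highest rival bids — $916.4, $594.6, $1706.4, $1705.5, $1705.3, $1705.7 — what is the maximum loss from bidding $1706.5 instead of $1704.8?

$1.6

$916.4: same outcome either way → loss $0.
$594.6: same outcome either way → loss $0.
$1706.4: truthful gives $0, deviation gives −$1.6 → loss $1.6.
$1705.5: truthful gives $0, deviation gives −$0.7 → loss $0.7.
$1705.3: truthful gives $0, deviation gives −$0.5 → loss $0.5.
$1705.7: truthful gives $0, deviation gives −$0.9 → loss $0.9.
Maximum loss: $1.6.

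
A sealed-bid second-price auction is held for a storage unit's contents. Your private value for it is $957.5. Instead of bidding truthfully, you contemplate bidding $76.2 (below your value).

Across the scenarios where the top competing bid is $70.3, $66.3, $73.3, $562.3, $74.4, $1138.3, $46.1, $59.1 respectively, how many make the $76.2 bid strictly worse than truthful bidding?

1

The deviation hurts exactly when the highest competing bid lies strictly between $76.2 and $957.5 — underbidding then forfeits a profitable win.
$70.3: below both → same outcome either way.
$66.3: below both → same outcome either way.
$73.3: below both → same outcome either way.
$562.3: inside the interval → strictly worse (loss $395.2).
$74.4: below both → same outcome either way.
$1138.3: above both → same outcome either way.
$46.1: below both → same outcome either way.
$59.1: below both → same outcome either way.
Count: 1.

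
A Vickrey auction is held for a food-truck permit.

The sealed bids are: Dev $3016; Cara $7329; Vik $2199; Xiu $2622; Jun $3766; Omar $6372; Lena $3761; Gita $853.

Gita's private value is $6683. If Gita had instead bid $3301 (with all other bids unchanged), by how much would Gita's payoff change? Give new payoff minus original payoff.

The highest bid among the other bidders is $7329; Gita's bid doesn't change that.
Original bid $853: Gita is not highest (top rival bid is $7329); payoff $0.
Alternative bid $3301: Gita is not highest (top rival bid is $7329); payoff $0.
Change in payoff = $0 − ($0) = $0.

$0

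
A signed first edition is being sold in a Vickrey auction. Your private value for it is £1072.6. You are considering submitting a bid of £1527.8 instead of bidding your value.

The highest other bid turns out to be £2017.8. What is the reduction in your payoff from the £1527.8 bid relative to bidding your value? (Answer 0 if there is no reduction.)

£0

Bidding your value £1072.6: you lose (since £1072.6 < £2017.8). Payoff £0.
Bidding £1527.8: you lose. Payoff £0.
Difference = £0 − £0 = £0; both bids lead to the same outcome because the competing bid is above both your value and your alternative bid.
In a second-price auction your bid sets only whether you win, not what you pay, so bidding your true value is weakly dominant.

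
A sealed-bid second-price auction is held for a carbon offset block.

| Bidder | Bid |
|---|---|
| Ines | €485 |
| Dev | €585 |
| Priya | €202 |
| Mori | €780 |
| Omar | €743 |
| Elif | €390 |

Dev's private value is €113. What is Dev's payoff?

Highest bid: Mori at €780, so Mori wins.
Second-highest bid: Omar at €743 — that is the price the winner pays.
Dev did not win, so Dev pays nothing and receives nothing: payoff €0.

€0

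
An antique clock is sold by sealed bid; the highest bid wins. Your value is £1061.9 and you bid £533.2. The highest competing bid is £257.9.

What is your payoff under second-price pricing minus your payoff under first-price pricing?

£275.3

You have the highest bid, so you win under either rule.
Second-price: pay £257.9 → payoff £804.
First-price: pay your own bid £533.2 → payoff £528.7.
Difference = £804 − (£528.7) = £275.3.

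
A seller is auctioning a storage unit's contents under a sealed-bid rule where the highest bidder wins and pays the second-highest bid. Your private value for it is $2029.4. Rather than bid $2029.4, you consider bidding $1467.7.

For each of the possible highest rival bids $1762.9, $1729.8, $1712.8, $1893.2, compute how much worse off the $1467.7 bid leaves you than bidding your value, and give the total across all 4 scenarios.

$1018.9

The deviation costs you only when the competing bid falls strictly between $1467.7 and $2029.4; elsewhere both bids give the same outcome.
$1762.9: truthful payoff $266.5, deviation payoff $0 → loss $266.5.
$1729.8: truthful payoff $299.6, deviation payoff $0 → loss $299.6.
$1712.8: truthful payoff $316.6, deviation payoff $0 → loss $316.6.
$1893.2: truthful payoff $136.2, deviation payoff $0 → loss $136.2.
Total loss = $266.5 + $299.6 + $316.6 + $136.2 = $1018.9.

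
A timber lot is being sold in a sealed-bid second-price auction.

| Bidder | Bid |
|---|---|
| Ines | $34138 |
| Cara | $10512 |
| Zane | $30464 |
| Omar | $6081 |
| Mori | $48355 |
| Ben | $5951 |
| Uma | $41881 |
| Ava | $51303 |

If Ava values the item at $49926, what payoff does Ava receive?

Highest bid: Ava at $51303, so Ava wins.
Second-highest bid: Mori at $48355 — that is the price the winner pays.
Ava's payoff = value − price = $49926 − $48355 = $1571.

$1571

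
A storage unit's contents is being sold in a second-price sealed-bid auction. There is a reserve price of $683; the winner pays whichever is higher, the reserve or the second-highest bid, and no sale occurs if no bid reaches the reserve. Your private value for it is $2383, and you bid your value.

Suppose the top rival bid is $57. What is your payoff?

$1700

Your bid $2383 is the highest and exceeds the reserve.
Price = max(second-highest bid, reserve) = max($57, $683) = $683.
Payoff = $2383 − $683 = $1700.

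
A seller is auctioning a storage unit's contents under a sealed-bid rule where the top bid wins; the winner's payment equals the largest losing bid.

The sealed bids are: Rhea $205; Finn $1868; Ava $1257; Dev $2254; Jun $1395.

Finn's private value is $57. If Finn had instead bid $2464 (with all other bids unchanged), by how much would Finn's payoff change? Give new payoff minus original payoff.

The highest bid among the other bidders is $2254; Finn's bid doesn't change that.
Original bid $1868: Finn is not highest (top rival bid is $2254); payoff $0.
Alternative bid $2464: Finn is highest, pays the top rival bid $2254; payoff $57 − $2254 = −$2197.
Change in payoff = −$2197 − ($0) = −$2197.

−$2197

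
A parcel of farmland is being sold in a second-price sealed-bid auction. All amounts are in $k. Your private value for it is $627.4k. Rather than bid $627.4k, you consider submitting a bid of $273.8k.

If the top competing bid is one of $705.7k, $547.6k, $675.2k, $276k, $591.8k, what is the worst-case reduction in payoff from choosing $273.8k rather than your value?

$705.7k: same outcome either way → loss $0k.
$547.6k: truthful gives $79.8k, deviation gives $0k → loss $79.8k.
$675.2k: same outcome either way → loss $0k.
$276k: truthful gives $351.4k, deviation gives $0k → loss $351.4k.
$591.8k: truthful gives $35.6k, deviation gives $0k → loss $35.6k.
Maximum loss: $351.4k.

$351.4k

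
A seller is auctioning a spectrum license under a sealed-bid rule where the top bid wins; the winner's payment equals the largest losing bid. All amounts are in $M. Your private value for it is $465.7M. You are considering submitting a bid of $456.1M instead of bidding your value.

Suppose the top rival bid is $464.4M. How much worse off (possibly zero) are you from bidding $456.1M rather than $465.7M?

Bidding your value $465.7M: you win (since $465.7M > $464.4M) and pay $464.4M. Payoff $1.3M.
Bidding $456.1M: you lose. Payoff $0M.
The competing bid $464.4M lies between your shaded bid and your value, so underbidding forfeits an item you could have won at a profitable price.
Loss from deviating = $1.3M − ($0M) = $1.3M.

$1.3M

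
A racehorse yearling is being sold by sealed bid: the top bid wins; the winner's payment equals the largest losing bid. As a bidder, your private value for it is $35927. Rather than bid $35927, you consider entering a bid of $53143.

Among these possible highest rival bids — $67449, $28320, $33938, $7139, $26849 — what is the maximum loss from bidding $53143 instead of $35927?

$67449: same outcome either way → loss $0.
$28320: same outcome either way → loss $0.
$33938: same outcome either way → loss $0.
$7139: same outcome either way → loss $0.
$26849: same outcome either way → loss $0.
Maximum loss: $0.

$0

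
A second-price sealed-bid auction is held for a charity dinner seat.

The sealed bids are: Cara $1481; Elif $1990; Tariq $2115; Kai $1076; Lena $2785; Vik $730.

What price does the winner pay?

Highest bid: Lena at $2785, so Lena wins.
Second-highest bid: Tariq at $2115 — that is the price the winner pays.

$2115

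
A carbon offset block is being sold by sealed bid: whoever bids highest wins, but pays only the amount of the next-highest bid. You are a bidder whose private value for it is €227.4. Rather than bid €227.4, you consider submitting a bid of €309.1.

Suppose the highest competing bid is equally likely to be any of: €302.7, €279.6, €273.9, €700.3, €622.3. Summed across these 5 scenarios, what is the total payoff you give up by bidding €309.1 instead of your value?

The deviation costs you only when the competing bid falls strictly between €227.4 and €309.1; elsewhere both bids give the same outcome.
€302.7: truthful payoff €0, deviation payoff −€75.3 → loss €75.3.
€279.6: truthful payoff €0, deviation payoff −€52.2 → loss €52.2.
€273.9: truthful payoff €0, deviation payoff −€46.5 → loss €46.5.
€700.3: outcomes coincide → loss €0.
€622.3: outcomes coincide → loss €0.
Total loss = €75.3 + €52.2 + €46.5 = €174.

€174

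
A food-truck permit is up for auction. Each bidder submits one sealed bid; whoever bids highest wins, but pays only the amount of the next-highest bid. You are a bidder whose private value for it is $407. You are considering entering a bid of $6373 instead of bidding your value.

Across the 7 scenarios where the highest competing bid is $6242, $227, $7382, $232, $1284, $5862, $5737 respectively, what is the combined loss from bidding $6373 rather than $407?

$17497

The deviation costs you only when the competing bid falls strictly between $407 and $6373; elsewhere both bids give the same outcome.
$6242: truthful payoff $0, deviation payoff −$5835 → loss $5835.
$227: outcomes coincide → loss $0.
$7382: outcomes coincide → loss $0.
$232: outcomes coincide → loss $0.
$1284: truthful payoff $0, deviation payoff −$877 → loss $877.
$5862: truthful payoff $0, deviation payoff −$5455 → loss $5455.
$5737: truthful payoff $0, deviation payoff −$5330 → loss $5330.
Total loss = $5835 + $877 + $5455 + $5330 = $17497.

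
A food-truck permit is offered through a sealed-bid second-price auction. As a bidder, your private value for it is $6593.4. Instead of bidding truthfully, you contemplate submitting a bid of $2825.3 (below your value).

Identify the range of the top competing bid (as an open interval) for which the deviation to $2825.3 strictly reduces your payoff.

If the competing bid is below $2825.3, both bids win at the same price — no difference.
If it is above $6593.4, both bids lose — no difference.
If it lies strictly between $2825.3 and $6593.4, bidding your value wins at a price below your value (positive payoff) while bidding $2825.3 loses (payoff 0).
So the deviation strictly hurts on the open interval ($2825.3, $6593.4).

($2825.3, $6593.4)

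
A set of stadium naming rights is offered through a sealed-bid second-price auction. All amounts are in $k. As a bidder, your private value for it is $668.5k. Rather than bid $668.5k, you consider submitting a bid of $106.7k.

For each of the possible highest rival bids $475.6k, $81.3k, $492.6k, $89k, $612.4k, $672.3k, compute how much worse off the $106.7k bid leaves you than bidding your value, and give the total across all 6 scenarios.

$424.9k

The deviation costs you only when the competing bid falls strictly between $106.7k and $668.5k; elsewhere both bids give the same outcome.
$475.6k: truthful payoff $192.9k, deviation payoff $0k → loss $192.9k.
$81.3k: outcomes coincide → loss $0k.
$492.6k: truthful payoff $175.9k, deviation payoff $0k → loss $175.9k.
$89k: outcomes coincide → loss $0k.
$612.4k: truthful payoff $56.1k, deviation payoff $0k → loss $56.1k.
$672.3k: outcomes coincide → loss $0k.
Total loss = $192.9k + $175.9k + $56.1k = $424.9k.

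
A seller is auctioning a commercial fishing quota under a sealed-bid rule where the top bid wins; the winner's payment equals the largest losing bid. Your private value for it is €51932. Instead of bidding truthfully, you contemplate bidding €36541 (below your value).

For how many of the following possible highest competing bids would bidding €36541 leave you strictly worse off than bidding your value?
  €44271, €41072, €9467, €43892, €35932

The deviation hurts exactly when the highest competing bid lies strictly between €36541 and €51932 — underbidding then forfeits a profitable win.
€44271: inside the interval → strictly worse (loss €7661).
€41072: inside the interval → strictly worse (loss €10860).
€9467: below both → same outcome either way.
€43892: inside the interval → strictly worse (loss €8040).
€35932: below both → same outcome either way.
Count: 3.

3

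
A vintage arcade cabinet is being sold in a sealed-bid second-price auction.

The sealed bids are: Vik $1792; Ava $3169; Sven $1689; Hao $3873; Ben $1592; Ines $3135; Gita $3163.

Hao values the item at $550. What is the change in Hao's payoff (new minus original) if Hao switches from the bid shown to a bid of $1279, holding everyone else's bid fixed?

The highest bid among the other bidders is $3169; Hao's bid doesn't change that.
Original bid $3873: Hao is highest, pays the top rival bid $3169; payoff $550 − $3169 = −$2619.
Alternative bid $1279: Hao is not highest (top rival bid is $3169); payoff $0.
Change in payoff = $0 − (−$2619) = $2619.

$2619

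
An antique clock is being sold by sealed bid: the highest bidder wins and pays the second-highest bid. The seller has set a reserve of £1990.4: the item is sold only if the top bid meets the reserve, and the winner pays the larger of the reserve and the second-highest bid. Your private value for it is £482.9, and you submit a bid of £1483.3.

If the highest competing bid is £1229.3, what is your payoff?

£0

Your bid £1483.3 is the highest bid but falls below the reserve £1990.4, so the item goes unsold. Payoff £0.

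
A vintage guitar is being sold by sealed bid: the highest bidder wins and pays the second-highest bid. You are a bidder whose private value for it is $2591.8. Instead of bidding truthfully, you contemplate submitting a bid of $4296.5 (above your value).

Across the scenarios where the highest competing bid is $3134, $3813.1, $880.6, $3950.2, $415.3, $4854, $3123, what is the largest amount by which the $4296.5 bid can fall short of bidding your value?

$3134: truthful gives $0, deviation gives −$542.2 → loss $542.2.
$3813.1: truthful gives $0, deviation gives −$1221.3 → loss $1221.3.
$880.6: same outcome either way → loss $0.
$3950.2: truthful gives $0, deviation gives −$1358.4 → loss $1358.4.
$415.3: same outcome either way → loss $0.
$4854: same outcome either way → loss $0.
$3123: truthful gives $0, deviation gives −$531.2 → loss $531.2.
Maximum loss: $1358.4.

$1358.4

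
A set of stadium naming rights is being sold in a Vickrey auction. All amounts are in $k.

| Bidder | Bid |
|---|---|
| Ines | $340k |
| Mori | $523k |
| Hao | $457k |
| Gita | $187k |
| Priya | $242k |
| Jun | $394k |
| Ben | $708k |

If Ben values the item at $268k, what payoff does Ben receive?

Highest bid: Ben at $708k, so Ben wins.
Second-highest bid: Mori at $523k — that is the price the winner pays.
Ben's payoff = value − price = $268k − $523k = −$255k.

−$255k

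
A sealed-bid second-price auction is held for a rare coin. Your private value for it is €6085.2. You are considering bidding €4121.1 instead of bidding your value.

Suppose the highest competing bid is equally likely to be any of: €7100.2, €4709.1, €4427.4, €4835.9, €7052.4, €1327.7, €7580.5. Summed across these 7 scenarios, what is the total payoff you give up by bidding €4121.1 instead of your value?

The deviation costs you only when the competing bid falls strictly between €4121.1 and €6085.2; elsewhere both bids give the same outcome.
€7100.2: outcomes coincide → loss €0.
€4709.1: truthful payoff €1376.1, deviation payoff €0 → loss €1376.1.
€4427.4: truthful payoff €1657.8, deviation payoff €0 → loss €1657.8.
€4835.9: truthful payoff €1249.3, deviation payoff €0 → loss €1249.3.
€7052.4: outcomes coincide → loss €0.
€1327.7: outcomes coincide → loss €0.
€7580.5: outcomes coincide → loss €0.
Total loss = €1376.1 + €1657.8 + €1249.3 = €4283.2.
Truthful bidding weakly dominates here: raising your bid can only win items priced above your value, and lowering it can only forfeit items priced below.

€4283.2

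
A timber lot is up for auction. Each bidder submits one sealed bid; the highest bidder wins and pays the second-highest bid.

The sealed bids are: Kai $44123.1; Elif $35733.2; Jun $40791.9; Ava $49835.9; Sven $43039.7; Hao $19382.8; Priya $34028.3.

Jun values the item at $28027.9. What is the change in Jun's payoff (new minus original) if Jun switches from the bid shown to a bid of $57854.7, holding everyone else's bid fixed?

The highest bid among the other bidders is $49835.9; Jun's bid doesn't change that.
Original bid $40791.9: Jun is not highest (top rival bid is $49835.9); payoff $0.
Alternative bid $57854.7: Jun is highest, pays the top rival bid $49835.9; payoff $28027.9 − $49835.9 = −$21808.
Change in payoff = −$21808 − ($0) = −$21808.

−$21808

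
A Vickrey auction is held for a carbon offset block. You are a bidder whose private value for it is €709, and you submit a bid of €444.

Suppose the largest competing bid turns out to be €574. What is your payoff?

€0

Your bid €444 is below the highest competing bid €574, so you lose.
A losing bidder pays nothing and receives nothing: payoff = €0.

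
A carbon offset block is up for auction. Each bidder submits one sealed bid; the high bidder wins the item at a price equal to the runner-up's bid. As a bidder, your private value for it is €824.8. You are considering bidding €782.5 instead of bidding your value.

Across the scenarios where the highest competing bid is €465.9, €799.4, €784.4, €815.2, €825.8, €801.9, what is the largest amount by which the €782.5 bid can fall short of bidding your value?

€40.4

€465.9: same outcome either way → loss €0.
€799.4: truthful gives €25.4, deviation gives €0 → loss €25.4.
€784.4: truthful gives €40.4, deviation gives €0 → loss €40.4.
€815.2: truthful gives €9.6, deviation gives €0 → loss €9.6.
€825.8: same outcome either way → loss €0.
€801.9: truthful gives €22.9, deviation gives €0 → loss €22.9.
Maximum loss: €40.4.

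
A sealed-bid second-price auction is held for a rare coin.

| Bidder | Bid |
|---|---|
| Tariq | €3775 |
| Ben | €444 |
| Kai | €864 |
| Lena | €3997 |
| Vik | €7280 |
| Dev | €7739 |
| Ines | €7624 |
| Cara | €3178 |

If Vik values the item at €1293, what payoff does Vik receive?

Highest bid: Dev at €7739, so Dev wins.
Second-highest bid: Ines at €7624 — that is the price the winner pays.
Vik did not win, so Vik pays nothing and receives nothing: payoff €0.

€0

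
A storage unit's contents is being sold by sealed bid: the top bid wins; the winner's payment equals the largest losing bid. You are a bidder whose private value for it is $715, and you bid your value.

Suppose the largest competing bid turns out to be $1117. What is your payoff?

$0

Your bid $715 is below the highest competing bid $1117, so you lose.
A losing bidder pays nothing and receives nothing: payoff = $0.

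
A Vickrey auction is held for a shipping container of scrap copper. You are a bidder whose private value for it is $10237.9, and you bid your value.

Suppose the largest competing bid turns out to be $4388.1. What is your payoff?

Your bid $10237.9 exceeds the highest competing bid $4388.1, so you win.
In a second-price auction the winner pays the second-highest bid, $4388.1.
Payoff = value − price = $10237.9 − $4388.1 = $5849.8.

$5849.8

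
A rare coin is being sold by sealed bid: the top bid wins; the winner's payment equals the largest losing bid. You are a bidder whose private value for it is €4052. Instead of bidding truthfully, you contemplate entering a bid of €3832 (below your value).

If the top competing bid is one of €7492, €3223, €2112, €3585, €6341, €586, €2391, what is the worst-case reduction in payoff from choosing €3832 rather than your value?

€7492: same outcome either way → loss €0.
€3223: same outcome either way → loss €0.
€2112: same outcome either way → loss €0.
€3585: same outcome either way → loss €0.
€6341: same outcome either way → loss €0.
€586: same outcome either way → loss €0.
€2391: same outcome either way → loss €0.
Maximum loss: €0.

€0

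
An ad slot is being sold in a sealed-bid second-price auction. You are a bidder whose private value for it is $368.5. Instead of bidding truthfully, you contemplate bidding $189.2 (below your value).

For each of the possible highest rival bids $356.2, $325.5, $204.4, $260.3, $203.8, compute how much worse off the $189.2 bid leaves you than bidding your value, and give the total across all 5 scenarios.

$492.3

The deviation costs you only when the competing bid falls strictly between $189.2 and $368.5; elsewhere both bids give the same outcome.
$356.2: truthful payoff $12.3, deviation payoff $0 → loss $12.3.
$325.5: truthful payoff $43, deviation payoff $0 → loss $43.
$204.4: truthful payoff $164.1, deviation payoff $0 → loss $164.1.
$260.3: truthful payoff $108.2, deviation payoff $0 → loss $108.2.
$203.8: truthful payoff $164.7, deviation payoff $0 → loss $164.7.
Total loss = $12.3 + $43 + $164.1 + $108.2 + $164.7 = $492.3.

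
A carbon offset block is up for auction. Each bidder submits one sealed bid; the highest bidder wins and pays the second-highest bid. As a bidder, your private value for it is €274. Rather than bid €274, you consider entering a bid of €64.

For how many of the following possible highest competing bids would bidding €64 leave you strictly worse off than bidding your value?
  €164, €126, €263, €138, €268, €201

6

The deviation hurts exactly when the highest competing bid lies strictly between €64 and €274 — underbidding then forfeits a profitable win.
€164: inside the interval → strictly worse (loss €110).
€126: inside the interval → strictly worse (loss €148).
€263: inside the interval → strictly worse (loss €11).
€138: inside the interval → strictly worse (loss €136).
€268: inside the interval → strictly worse (loss €6).
€201: inside the interval → strictly worse (loss €73).
Count: 6.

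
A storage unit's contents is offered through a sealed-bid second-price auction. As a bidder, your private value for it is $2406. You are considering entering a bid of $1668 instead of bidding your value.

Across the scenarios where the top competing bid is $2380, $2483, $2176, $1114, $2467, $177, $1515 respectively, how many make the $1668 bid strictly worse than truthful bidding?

The deviation hurts exactly when the highest competing bid lies strictly between $1668 and $2406 — underbidding then forfeits a profitable win.
$2380: inside the interval → strictly worse (loss $26).
$2483: above both → same outcome either way.
$2176: inside the interval → strictly worse (loss $230).
$1114: below both → same outcome either way.
$2467: above both → same outcome either way.
$177: below both → same outcome either way.
$1515: below both → same outcome either way.
Count: 2.

2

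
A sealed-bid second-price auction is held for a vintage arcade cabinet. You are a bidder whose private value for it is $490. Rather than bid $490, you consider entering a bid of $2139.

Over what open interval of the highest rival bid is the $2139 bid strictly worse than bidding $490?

($490, $2139)

If the competing bid is below $490, both bids win at the same price — no difference.
If it is above $2139, both bids lose — no difference.
If it lies strictly between $490 and $2139, bidding your value loses (payoff 0) while bidding $2139 wins at a price above your value (payoff negative).
So the deviation strictly hurts on the open interval ($490, $2139).
In a second-price auction your bid sets only whether you win, not what you pay, so bidding your true value is weakly dominant.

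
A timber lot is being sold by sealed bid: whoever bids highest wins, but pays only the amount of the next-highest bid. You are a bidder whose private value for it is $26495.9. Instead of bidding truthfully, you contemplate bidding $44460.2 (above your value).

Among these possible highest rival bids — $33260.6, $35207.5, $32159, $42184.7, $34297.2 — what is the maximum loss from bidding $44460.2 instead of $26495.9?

$15688.8

$33260.6: truthful gives $0, deviation gives −$6764.7 → loss $6764.7.
$35207.5: truthful gives $0, deviation gives −$8711.6 → loss $8711.6.
$32159: truthful gives $0, deviation gives −$5663.1 → loss $5663.1.
$42184.7: truthful gives $0, deviation gives −$15688.8 → loss $15688.8.
$34297.2: truthful gives $0, deviation gives −$7801.3 → loss $7801.3.
Maximum loss: $15688.8.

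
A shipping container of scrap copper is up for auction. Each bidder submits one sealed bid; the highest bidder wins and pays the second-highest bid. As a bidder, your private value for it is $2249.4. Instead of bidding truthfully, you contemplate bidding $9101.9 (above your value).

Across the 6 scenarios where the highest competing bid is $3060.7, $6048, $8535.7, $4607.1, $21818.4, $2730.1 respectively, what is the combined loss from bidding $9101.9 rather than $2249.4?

$13734.6

The deviation costs you only when the competing bid falls strictly between $2249.4 and $9101.9; elsewhere both bids give the same outcome.
$3060.7: truthful payoff $0, deviation payoff −$811.3 → loss $811.3.
$6048: truthful payoff $0, deviation payoff −$3798.6 → loss $3798.6.
$8535.7: truthful payoff $0, deviation payoff −$6286.3 → loss $6286.3.
$4607.1: truthful payoff $0, deviation payoff −$2357.7 → loss $2357.7.
$21818.4: outcomes coincide → loss $0.
$2730.1: truthful payoff $0, deviation payoff −$480.7 → loss $480.7.
Total loss = $811.3 + $3798.6 + $6286.3 + $2357.7 + $480.7 = $13734.6.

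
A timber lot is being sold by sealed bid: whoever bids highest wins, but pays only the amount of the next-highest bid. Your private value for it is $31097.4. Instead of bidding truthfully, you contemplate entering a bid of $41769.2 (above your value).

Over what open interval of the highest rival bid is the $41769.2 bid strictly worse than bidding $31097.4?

If the competing bid is below $31097.4, both bids win at the same price — no difference.
If it is above $41769.2, both bids lose — no difference.
If it lies strictly between $31097.4 and $41769.2, bidding your value loses (payoff 0) while bidding $41769.2 wins at a price above your value (payoff negative).
So the deviation strictly hurts on the open interval ($31097.4, $41769.2).

($31097.4, $41769.2)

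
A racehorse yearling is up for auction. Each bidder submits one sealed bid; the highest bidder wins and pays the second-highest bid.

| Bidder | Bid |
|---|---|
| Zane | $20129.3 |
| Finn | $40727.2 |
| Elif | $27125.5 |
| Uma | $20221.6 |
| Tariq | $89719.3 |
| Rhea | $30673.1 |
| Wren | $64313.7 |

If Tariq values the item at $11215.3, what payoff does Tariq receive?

−$53098.4

Highest bid: Tariq at $89719.3, so Tariq wins.
Second-highest bid: Wren at $64313.7 — that is the price the winner pays.
Tariq's payoff = value − price = $11215.3 − $64313.7 = −$53098.4.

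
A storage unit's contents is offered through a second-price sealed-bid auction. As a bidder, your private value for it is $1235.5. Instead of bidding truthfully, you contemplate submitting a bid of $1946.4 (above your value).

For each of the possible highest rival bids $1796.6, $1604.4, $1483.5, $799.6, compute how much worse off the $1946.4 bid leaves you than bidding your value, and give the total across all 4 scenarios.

$1178

The deviation costs you only when the competing bid falls strictly between $1235.5 and $1946.4; elsewhere both bids give the same outcome.
$1796.6: truthful payoff $0, deviation payoff −$561.1 → loss $561.1.
$1604.4: truthful payoff $0, deviation payoff −$368.9 → loss $368.9.
$1483.5: truthful payoff $0, deviation payoff −$248 → loss $248.
$799.6: outcomes coincide → loss $0.
Total loss = $561.1 + $368.9 + $248 = $1178.
Truthful bidding weakly dominates here: raising your bid can only win items priced above your value, and lowering it can only forfeit items priced below.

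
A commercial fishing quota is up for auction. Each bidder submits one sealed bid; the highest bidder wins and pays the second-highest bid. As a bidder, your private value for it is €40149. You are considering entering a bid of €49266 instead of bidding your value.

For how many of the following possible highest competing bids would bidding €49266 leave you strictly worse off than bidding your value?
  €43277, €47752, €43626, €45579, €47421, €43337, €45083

7

The deviation hurts exactly when the highest competing bid lies strictly between €40149 and €49266 — overbidding then wins at a price above your value.
€43277: inside the interval → strictly worse (loss €3128).
€47752: inside the interval → strictly worse (loss €7603).
€43626: inside the interval → strictly worse (loss €3477).
€45579: inside the interval → strictly worse (loss €5430).
€47421: inside the interval → strictly worse (loss €7272).
€43337: inside the interval → strictly worse (loss €3188).
€45083: inside the interval → strictly worse (loss €4934).
Count: 7.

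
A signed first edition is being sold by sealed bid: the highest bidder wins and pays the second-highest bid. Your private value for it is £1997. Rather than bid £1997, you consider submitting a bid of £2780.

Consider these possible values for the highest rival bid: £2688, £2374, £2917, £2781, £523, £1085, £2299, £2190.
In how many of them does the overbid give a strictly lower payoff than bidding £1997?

4

The deviation hurts exactly when the highest competing bid lies strictly between £1997 and £2780 — overbidding then wins at a price above your value.
£2688: inside the interval → strictly worse (loss £691).
£2374: inside the interval → strictly worse (loss £377).
£2917: above both → same outcome either way.
£2781: above both → same outcome either way.
£523: below both → same outcome either way.
£1085: below both → same outcome either way.
£2299: inside the interval → strictly worse (loss £302).
£2190: inside the interval → strictly worse (loss £193).
Count: 4.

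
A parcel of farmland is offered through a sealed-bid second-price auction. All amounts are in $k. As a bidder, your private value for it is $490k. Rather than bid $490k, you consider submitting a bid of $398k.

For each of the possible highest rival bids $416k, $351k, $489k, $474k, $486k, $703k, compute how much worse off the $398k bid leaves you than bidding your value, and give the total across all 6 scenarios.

The deviation costs you only when the competing bid falls strictly between $398k and $490k; elsewhere both bids give the same outcome.
$416k: truthful payoff $74k, deviation payoff $0k → loss $74k.
$351k: outcomes coincide → loss $0k.
$489k: truthful payoff $1k, deviation payoff $0k → loss $1k.
$474k: truthful payoff $16k, deviation payoff $0k → loss $16k.
$486k: truthful payoff $4k, deviation payoff $0k → loss $4k.
$703k: outcomes coincide → loss $0k.
Total loss = $74k + $1k + $16k + $4k = $95k.

$95k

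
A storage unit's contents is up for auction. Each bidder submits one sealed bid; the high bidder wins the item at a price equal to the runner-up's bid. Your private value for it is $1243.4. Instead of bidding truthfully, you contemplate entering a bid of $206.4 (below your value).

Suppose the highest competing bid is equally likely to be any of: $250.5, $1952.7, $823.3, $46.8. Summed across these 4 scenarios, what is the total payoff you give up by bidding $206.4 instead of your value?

$1413

The deviation costs you only when the competing bid falls strictly between $206.4 and $1243.4; elsewhere both bids give the same outcome.
$250.5: truthful payoff $992.9, deviation payoff $0 → loss $992.9.
$1952.7: outcomes coincide → loss $0.
$823.3: truthful payoff $420.1, deviation payoff $0 → loss $420.1.
$46.8: outcomes coincide → loss $0.
Total loss = $992.9 + $420.1 = $1413.
In a second-price auction your bid sets only whether you win, not what you pay, so bidding your true value is weakly dominant.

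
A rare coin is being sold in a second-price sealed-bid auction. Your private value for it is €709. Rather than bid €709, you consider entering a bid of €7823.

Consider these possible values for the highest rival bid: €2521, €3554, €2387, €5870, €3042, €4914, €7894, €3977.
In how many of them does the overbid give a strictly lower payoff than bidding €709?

7

The deviation hurts exactly when the highest competing bid lies strictly between €709 and €7823 — overbidding then wins at a price above your value.
€2521: inside the interval → strictly worse (loss €1812).
€3554: inside the interval → strictly worse (loss €2845).
€2387: inside the interval → strictly worse (loss €1678).
€5870: inside the interval → strictly worse (loss €5161).
€3042: inside the interval → strictly worse (loss €2333).
€4914: inside the interval → strictly worse (loss €4205).
€7894: above both → same outcome either way.
€3977: inside the interval → strictly worse (loss €3268).
Count: 7.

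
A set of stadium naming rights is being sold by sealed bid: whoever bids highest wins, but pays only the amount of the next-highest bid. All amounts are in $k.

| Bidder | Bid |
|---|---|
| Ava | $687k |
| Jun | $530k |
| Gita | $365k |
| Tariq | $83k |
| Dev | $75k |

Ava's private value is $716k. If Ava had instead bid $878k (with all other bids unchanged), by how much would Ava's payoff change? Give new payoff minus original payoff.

The highest bid among the other bidders is $530k; Ava's bid doesn't change that.
Original bid $687k: Ava is highest, pays the top rival bid $530k; payoff $716k − $530k = $186k.
Alternative bid $878k: Ava is highest, pays the top rival bid $530k; payoff $716k − $530k = $186k.
Change in payoff = $186k − ($186k) = $0k.

$0k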